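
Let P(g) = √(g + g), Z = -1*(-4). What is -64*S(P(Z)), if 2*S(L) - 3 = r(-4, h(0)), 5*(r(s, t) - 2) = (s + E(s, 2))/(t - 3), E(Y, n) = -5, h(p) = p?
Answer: -896/5 ≈ -179.20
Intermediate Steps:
Z = 4
r(s, t) = 2 + (-5 + s)/(5*(-3 + t)) (r(s, t) = 2 + ((s - 5)/(t - 3))/5 = 2 + ((-5 + s)/(-3 + t))/5 = 2 + (-5 + s)/(5*(-3 + t)))
P(g) = √2*√g (P(g) = √(2*g) = √2*√g)
S(L) = 14/5 (S(L) = 3/2 + ((-35 - 4 + 10*0)/(5*(-3 + 0)))/2 = 3/2 + ((⅕)*(-35 - 4 + 0)/(-3))/2 = 3/2 + ((⅕)*(-⅓)*(-39))/2 = 3/2 + (½)*(13/5) = 3/2 + 13/10 = 14/5)
-64*S(P(Z)) = -64*14/5 = -896/5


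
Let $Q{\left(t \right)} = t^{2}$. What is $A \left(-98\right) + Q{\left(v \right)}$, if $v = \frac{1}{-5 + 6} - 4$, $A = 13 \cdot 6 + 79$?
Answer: $-15377$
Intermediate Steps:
$A = 157$ ($A = 78 + 79 = 157$)
$v = -3$ ($v = 1^{-1} - 4 = 1 - 4 = -3$)
$A \left(-98\right) + Q{\left(v \right)} = 157 \left(-98\right) + \left(-3\right)^{2} = -15386 + 9 = -15377$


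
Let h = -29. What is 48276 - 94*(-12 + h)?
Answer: 52130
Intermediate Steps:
48276 - 94*(-12 + h) = 48276 - 94*(-12 - 29) = 48276 - 94*(-41) = 48276 + 3854 = 52130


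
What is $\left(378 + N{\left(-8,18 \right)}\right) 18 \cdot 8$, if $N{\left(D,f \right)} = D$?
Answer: $53280$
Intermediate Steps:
$\left(378 + N{\left(-8,18 \right)}\right) 18 \cdot 8 = \left(378 - 8\right) 18 \cdot 8 = 370 \cdot 144 = 53280$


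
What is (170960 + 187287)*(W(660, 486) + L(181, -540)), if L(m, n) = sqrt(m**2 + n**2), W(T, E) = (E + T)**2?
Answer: 470491517052 + 358247*sqrt(324361) ≈ 4.7070e+11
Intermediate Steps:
(170960 + 187287)*(W(660, 486) + L(181, -540)) = (170960 + 187287)*((486 + 660)**2 + sqrt(181**2 + (-540)**2)) = 358247*(1146**2 + sqrt(32761 + 291600)) = 358247*(1313316 + sqrt(324361)) = 470491517052 + 358247*sqrt(324361)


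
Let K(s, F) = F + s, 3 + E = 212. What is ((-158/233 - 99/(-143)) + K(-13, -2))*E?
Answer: -9486928/3029 ≈ -3132.0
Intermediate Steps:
E = 209 (E = -3 + 212 = 209)
((-158/233 - 99/(-143)) + K(-13, -2))*E = ((-158/233 - 99/(-143)) + (-2 - 13))*209 = ((-158*1/233 - 99*(-1/143)) - 15)*209 = ((-158/233 + 9/13) - 15)*209 = (43/3029 - 15)*209 = -45392/3029*209 = -9486928/3029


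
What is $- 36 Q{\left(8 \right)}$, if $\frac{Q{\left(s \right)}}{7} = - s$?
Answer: $2016$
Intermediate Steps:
$Q{\left(s \right)} = - 7 s$ ($Q{\left(s \right)} = 7 \left(- s\right) = - 7 s$)
$- 36 Q{\left(8 \right)} = - 36 \left(\left(-7\right) 8\right) = \left(-36\right) \left(-56\right) = 2016$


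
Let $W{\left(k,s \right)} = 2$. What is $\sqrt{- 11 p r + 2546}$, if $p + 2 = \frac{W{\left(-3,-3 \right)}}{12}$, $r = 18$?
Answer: $\sqrt{2909} \approx 53.935$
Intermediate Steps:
$p = - \frac{11}{6}$ ($p = -2 + \frac{2}{12} = -2 + 2 \cdot \frac{1}{12} = -2 + \frac{1}{6} = - \frac{11}{6} \approx -1.8333$)
$\sqrt{- 11 p r + 2546} = \sqrt{\left(-11\right) \left(- \frac{11}{6}\right) 18 + 2546} = \sqrt{\frac{121}{6} \cdot 18 + 2546} = \sqrt{363 + 2546} = \sqrt{2909}$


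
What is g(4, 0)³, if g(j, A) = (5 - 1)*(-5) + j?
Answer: -4096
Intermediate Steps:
g(j, A) = -20 + j (g(j, A) = 4*(-5) + j = -20 + j)
g(4, 0)³ = (-20 + 4)³ = (-16)³ = -4096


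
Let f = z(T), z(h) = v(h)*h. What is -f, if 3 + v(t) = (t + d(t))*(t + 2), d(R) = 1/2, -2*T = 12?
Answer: 114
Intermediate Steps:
T = -6 (T = -½*12 = -6)
d(R) = ½
v(t) = -3 + (½ + t)*(2 + t) (v(t) = -3 + (t + ½)*(t + 2) = -3 + (½ + t)*(2 + t))
z(h) = h*(-2 + h² + 5*h/2) (z(h) = (-2 + h² + 5*h/2)*h = h*(-2 + h² + 5*h/2))
f = -114 (f = (½)*(-6)*(-4 + 2*(-6)² + 5*(-6)) = (½)*(-6)*(-4 + 2*36 - 30) = (½)*(-6)*(-4 + 72 - 30) = (½)*(-6)*38 = -114)
-f = -1*(-114) = 114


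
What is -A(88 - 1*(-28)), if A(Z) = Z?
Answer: -116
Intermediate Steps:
-A(88 - 1*(-28)) = -(88 - 1*(-28)) = -(88 + 28) = -1*116 = -116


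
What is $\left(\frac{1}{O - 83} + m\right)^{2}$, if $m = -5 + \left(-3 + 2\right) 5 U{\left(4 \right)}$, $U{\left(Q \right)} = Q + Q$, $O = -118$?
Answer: $\frac{81830116}{40401} \approx 2025.4$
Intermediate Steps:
$U{\left(Q \right)} = 2 Q$
$m = -45$ ($m = -5 + \left(-3 + 2\right) 5 \cdot 2 \cdot 4 = -5 + \left(-1\right) 5 \cdot 8 = -5 - 40 = -45$)
$\left(\frac{1}{O - 83} + m\right)^{2} = \left(\frac{1}{-118 - 83} - 45\right)^{2} = \left(\frac{1}{-201} - 45\right)^{2} = \left(- \frac{1}{201} - 45\right)^{2} = \left(- \frac{9046}{201}\right)^{2} = \frac{81830116}{40401}$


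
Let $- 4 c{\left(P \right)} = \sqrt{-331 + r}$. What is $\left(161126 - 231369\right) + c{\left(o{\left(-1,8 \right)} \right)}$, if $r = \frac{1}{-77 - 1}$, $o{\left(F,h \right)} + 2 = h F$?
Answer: $-70243 - \frac{i \sqrt{2013882}}{312} \approx -70243.0 - 4.5484 i$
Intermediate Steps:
$o{\left(F,h \right)} = -2 + F h$ ($o{\left(F,h \right)} = -2 + h F = -2 + F h$)
$r = - \frac{1}{78}$ ($r = \frac{1}{-78} = - \frac{1}{78} \approx -0.012821$)
$c{\left(P \right)} = - \frac{i \sqrt{2013882}}{312}$ ($c{\left(P \right)} = - \frac{\sqrt{-331 - \frac{1}{78}}}{4} = - \frac{\sqrt{- \frac{25819}{78}}}{4} = - \frac{\frac{1}{78} i \sqrt{2013882}}{4} = - \frac{i \sqrt{2013882}}{312}$)
$\left(161126 - 231369\right) + c{\left(o{\left(-1,8 \right)} \right)} = \left(161126 - 231369\right) - \frac{i \sqrt{2013882}}{312} = -70243 - \frac{i \sqrt{2013882}}{312}$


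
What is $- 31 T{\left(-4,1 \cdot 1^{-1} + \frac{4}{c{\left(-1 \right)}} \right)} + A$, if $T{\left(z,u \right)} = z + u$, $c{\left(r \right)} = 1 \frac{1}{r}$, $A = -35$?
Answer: $182$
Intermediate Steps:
$c{\left(r \right)} = \frac{1}{r}$
$T{\left(z,u \right)} = u + z$
$- 31 T{\left(-4,1 \cdot 1^{-1} + \frac{4}{c{\left(-1 \right)}} \right)} + A = - 31 \left(\left(1 \cdot 1^{-1} + \frac{4}{\frac{1}{-1}}\right) - 4\right) - 35 = - 31 \left(\left(1 \cdot 1 + \frac{4}{-1}\right) - 4\right) - 35 = - 31 \left(\left(1 + 4 \left(-1\right)\right) - 4\right) - 35 = - 31 \left(\left(1 - 4\right) - 4\right) - 35 = - 31 \left(-3 - 4\right) - 35 = \left(-31\right) \left(-7\right) - 35 = 217 - 35 = 182$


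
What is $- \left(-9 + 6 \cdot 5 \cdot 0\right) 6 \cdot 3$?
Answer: $162$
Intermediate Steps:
$- \left(-9 + 6 \cdot 5 \cdot 0\right) 6 \cdot 3 = - \left(-9 + 30 \cdot 0\right) 18 = - \left(-9 + 0\right) 18 = - \left(-9\right) 18 = \left(-1\right) \left(-162\right) = 162$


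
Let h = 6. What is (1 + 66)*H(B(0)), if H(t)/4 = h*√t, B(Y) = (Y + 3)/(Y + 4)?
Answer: 804*√3 ≈ 1392.6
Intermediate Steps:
B(Y) = (3 + Y)/(4 + Y)
H(t) = 24*√t (H(t) = 4*(6*√t) = 24*√t)
(1 + 66)*H(B(0)) = (1 + 66)*(24*√((3 + 0)/(4 + 0))) = 67*(24*√(3/4)) = 67*(24*√((¼)*3)) = 67*(24*√(¾)) = 67*(24*(√3/2)) = 67*(12*√3) = 804*√3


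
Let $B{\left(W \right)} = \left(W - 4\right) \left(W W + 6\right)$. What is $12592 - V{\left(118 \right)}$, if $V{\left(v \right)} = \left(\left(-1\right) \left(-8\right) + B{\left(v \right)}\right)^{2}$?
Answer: $-2521832916192$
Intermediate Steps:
$B{\left(W \right)} = \left(-4 + W\right) \left(6 + W^{2}\right)$ ($B{\left(W \right)} = \left(-4 + W\right) \left(W^{2} + 6\right) = \left(-4 + W\right) \left(6 + W^{2}\right)$)
$V{\left(v \right)} = \left(-16 + v^{3} - 4 v^{2} + 6 v\right)^{2}$ ($V{\left(v \right)} = \left(\left(-1\right) \left(-8\right) + \left(-24 + v^{3} - 4 v^{2} + 6 v\right)\right)^{2} = \left(8 + \left(-24 + v^{3} - 4 v^{2} + 6 v\right)\right)^{2} = \left(-16 + v^{3} - 4 v^{2} + 6 v\right)^{2}$)
$12592 - V{\left(118 \right)} = 12592 - \left(-16 + 118^{3} - 4 \cdot 118^{2} + 6 \cdot 118\right)^{2} = 12592 - \left(-16 + 1643032 - 55696 + 708\right)^{2} = 12592 - 1588028^{2} = 12592 - 2521832928784 = -2521832916192$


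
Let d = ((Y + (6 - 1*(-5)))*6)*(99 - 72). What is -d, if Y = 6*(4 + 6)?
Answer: -11502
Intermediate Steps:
Y = 60 (Y = 6*10 = 60)
d = 11502 (d = ((60 + (6 - 1*(-5)))*6)*(99 - 72) = ((60 + (6 + 5))*6)*27 = ((60 + 11)*6)*27 = (71*6)*27 = 426*27 = 11502)
-d = -1*11502 = -11502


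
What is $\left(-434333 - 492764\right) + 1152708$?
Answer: $225611$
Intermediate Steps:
$\left(-434333 - 492764\right) + 1152708 = -927097 + 1152708 = 225611$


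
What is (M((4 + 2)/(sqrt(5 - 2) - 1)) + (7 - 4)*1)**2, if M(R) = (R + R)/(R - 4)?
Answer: 5193/169 + 1656*sqrt(3)/169 ≈ 47.700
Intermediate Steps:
M(R) = 2*R/(-4 + R) (M(R) = (2*R)/(-4 + R) = 2*R/(-4 + R))
(M((4 + 2)/(sqrt(5 - 2) - 1)) + (7 - 4)*1)**2 = (2*((4 + 2)/(sqrt(5 - 2) - 1))/(-4 + (4 + 2)/(sqrt(5 - 2) - 1)) + (7 - 4)*1)**2 = (2*(6/(sqrt(3) - 1))/(-4 + 6/(sqrt(3) - 1)) + 3*1)**2 = (2*(6/(-1 + sqrt(3)))/(-4 + 6/(-1 + sqrt(3))) + 3)**2 = (12/((-1 + sqrt(3))*(-4 + 6/(-1 + sqrt(3)))) + 3)**2 = (3 + 12/((-1 + sqrt(3))*(-4 + 6/(-1 + sqrt(3)))))**2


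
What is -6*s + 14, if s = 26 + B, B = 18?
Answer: -250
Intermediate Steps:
s = 44 (s = 26 + 18 = 44)
-6*s + 14 = -6*44 + 14 = -264 + 14 = -250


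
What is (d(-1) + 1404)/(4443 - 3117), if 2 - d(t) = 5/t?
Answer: 83/78 ≈ 1.0641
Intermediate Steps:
d(t) = 2 - 5/t
(d(-1) + 1404)/(4443 - 3117) = ((2 - 5/(-1)) + 1404)/(4443 - 3117) = ((2 - 5*(-1)) + 1404)/1326 = ((2 + 5) + 1404)*(1/1326) = (7 + 1404)*(1/1326) = 1411*(1/1326) = 83/78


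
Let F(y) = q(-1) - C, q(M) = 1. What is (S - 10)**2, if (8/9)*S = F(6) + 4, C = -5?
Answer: 25/16 ≈ 1.5625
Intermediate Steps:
F(y) = 6 (F(y) = 1 - 1*(-5) = 1 + 5 = 6)
S = 45/4 (S = 9*(6 + 4)/8 = (9/8)*10 = 45/4 ≈ 11.250)
(S - 10)**2 = (45/4 - 10)**2 = (5/4)**2 = 25/16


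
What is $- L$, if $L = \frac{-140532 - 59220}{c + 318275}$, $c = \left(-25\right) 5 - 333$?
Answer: $\frac{66584}{105939} \approx 0.62851$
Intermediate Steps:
$c = -458$ ($c = -125 - 333 = -458$)
$L = - \frac{66584}{105939}$ ($L = \frac{-140532 - 59220}{-458 + 318275} = - \frac{199752}{317817} = \left(-199752\right) \frac{1}{317817} = - \frac{66584}{105939} \approx -0.62851$)
$- L = \left(-1\right) \left(- \frac{66584}{105939}\right) = \frac{66584}{105939}$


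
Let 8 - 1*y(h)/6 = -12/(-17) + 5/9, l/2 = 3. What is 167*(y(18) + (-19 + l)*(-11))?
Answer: 1562285/51 ≈ 30633.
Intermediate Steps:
l = 6 (l = 2*3 = 6)
y(h) = 2062/51 (y(h) = 48 - 6*(-12/(-17) + 5/9) = 48 - 6*(-12*(-1/17) + 5*(⅑)) = 48 - 6*(12/17 + 5/9) = 48 - 6*193/153 = 48 - 386/51 = 2062/51)
167*(y(18) + (-19 + l)*(-11)) = 167*(2062/51 + (-19 + 6)*(-11)) = 167*(2062/51 - 13*(-11)) = 167*(2062/51 + 143) = 167*(9355/51) = 1562285/51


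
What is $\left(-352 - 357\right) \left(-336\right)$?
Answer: $238224$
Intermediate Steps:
$\left(-352 - 357\right) \left(-336\right) = \left(-709\right) \left(-336\right) = 238224$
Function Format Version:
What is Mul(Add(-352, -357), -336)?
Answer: 238224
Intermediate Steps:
Mul(Add(-352, -357), -336) = Mul(-709, -336) = 238224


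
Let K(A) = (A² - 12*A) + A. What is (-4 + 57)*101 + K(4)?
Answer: 5325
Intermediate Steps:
K(A) = A² - 11*A
(-4 + 57)*101 + K(4) = (-4 + 57)*101 + 4*(-11 + 4) = 53*101 + 4*(-7) = 5353 - 28 = 5325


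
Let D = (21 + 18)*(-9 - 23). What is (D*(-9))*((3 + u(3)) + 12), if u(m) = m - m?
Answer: 168480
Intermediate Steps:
D = -1248 (D = 39*(-32) = -1248)
u(m) = 0
(D*(-9))*((3 + u(3)) + 12) = (-1248*(-9))*((3 + 0) + 12) = 11232*(3 + 12) = 11232*15 = 168480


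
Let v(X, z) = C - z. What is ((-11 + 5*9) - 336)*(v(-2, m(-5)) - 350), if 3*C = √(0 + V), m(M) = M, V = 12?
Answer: 104190 - 604*√3/3 ≈ 1.0384e+5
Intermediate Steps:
C = 2*√3/3 (C = √(0 + 12)/3 = √12/3 = (2*√3)/3 = 2*√3/3 ≈ 1.1547)
v(X, z) = -z + 2*√3/3 (v(X, z) = 2*√3/3 - z = -z + 2*√3/3)
((-11 + 5*9) - 336)*(v(-2, m(-5)) - 350) = ((-11 + 5*9) - 336)*((-1*(-5) + 2*√3/3) - 350) = ((-11 + 45) - 336)*((5 + 2*√3/3) - 350) = (34 - 336)*(-345 + 2*√3/3) = -302*(-345 + 2*√3/3) = 104190 - 604*√3/3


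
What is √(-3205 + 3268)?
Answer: 3*√7 ≈ 7.9373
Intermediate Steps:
√(-3205 + 3268) = √63 = 3*√7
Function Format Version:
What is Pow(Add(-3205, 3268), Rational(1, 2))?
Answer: Mul(3, Pow(7, Rational(1, 2))) ≈ 7.9373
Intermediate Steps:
Pow(Add(-3205, 3268), Rational(1, 2)) = Pow(63, Rational(1, 2)) = Mul(3, Pow(7, Rational(1, 2)))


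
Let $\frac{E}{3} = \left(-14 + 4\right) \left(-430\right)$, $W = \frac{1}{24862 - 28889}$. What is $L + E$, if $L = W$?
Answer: $\frac{51948299}{4027} \approx 12900.0$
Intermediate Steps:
$W = - \frac{1}{4027}$ ($W = \frac{1}{-4027} = - \frac{1}{4027} \approx -0.00024832$)
$L = - \frac{1}{4027} \approx -0.00024832$
$E = 12900$ ($E = 3 \left(-14 + 4\right) \left(-430\right) = 3 \left(\left(-10\right) \left(-430\right)\right) = 3 \cdot 4300 = 12900$)
$L + E = - \frac{1}{4027} + 12900 = \frac{51948299}{4027}$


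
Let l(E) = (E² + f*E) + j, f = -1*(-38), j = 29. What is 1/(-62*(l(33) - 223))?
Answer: -1/133238 ≈ -7.5054e-6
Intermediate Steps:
f = 38
l(E) = 29 + E² + 38*E (l(E) = (E² + 38*E) + 29 = 29 + E² + 38*E)
1/(-62*(l(33) - 223)) = 1/(-62*((29 + 33² + 38*33) - 223)) = 1/(-62*((29 + 1089 + 1254) - 223)) = 1/(-62*(2372 - 223)) = 1/(-62*2149) = 1/(-133238) = -1/133238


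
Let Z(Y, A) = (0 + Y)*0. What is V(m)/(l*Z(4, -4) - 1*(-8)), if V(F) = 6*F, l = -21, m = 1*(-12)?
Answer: -9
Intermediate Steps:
m = -12
Z(Y, A) = 0 (Z(Y, A) = Y*0 = 0)
V(m)/(l*Z(4, -4) - 1*(-8)) = (6*(-12))/(-21*0 - 1*(-8)) = -72/(0 + 8) = -72/8 = -72*⅛ = -9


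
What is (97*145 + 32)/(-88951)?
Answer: -14097/88951 ≈ -0.15848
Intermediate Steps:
(97*145 + 32)/(-88951) = (14065 + 32)*(-1/88951) = 14097*(-1/88951) = -14097/88951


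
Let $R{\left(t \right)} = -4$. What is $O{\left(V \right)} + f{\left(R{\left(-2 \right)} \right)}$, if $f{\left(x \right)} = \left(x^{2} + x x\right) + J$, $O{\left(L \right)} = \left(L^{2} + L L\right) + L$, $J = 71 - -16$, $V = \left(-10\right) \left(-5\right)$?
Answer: $5169$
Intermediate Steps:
$V = 50$
$J = 87$ ($J = 71 + 16 = 87$)
$O{\left(L \right)} = L + 2 L^{2}$ ($O{\left(L \right)} = \left(L^{2} + L^{2}\right) + L = 2 L^{2} + L = L + 2 L^{2}$)
$f{\left(x \right)} = 87 + 2 x^{2}$ ($f{\left(x \right)} = \left(x^{2} + x x\right) + 87 = \left(x^{2} + x^{2}\right) + 87 = 2 x^{2} + 87 = 87 + 2 x^{2}$)
$O{\left(V \right)} + f{\left(R{\left(-2 \right)} \right)} = 50 \left(1 + 2 \cdot 50\right) + \left(87 + 2 \left(-4\right)^{2}\right) = 50 \left(1 + 100\right) + \left(87 + 2 \cdot 16\right) = 50 \cdot 101 + \left(87 + 32\right) = 5050 + 119 = 5169$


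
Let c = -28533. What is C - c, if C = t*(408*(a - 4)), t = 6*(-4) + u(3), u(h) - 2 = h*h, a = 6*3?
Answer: -45723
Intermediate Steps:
a = 18
u(h) = 2 + h² (u(h) = 2 + h*h = 2 + h²)
t = -13 (t = 6*(-4) + (2 + 3²) = -24 + (2 + 9) = -24 + 11 = -13)
C = -74256 (C = -5304*(18 - 4) = -5304*14 = -13*5712 = -74256)
C - c = -74256 - 1*(-28533) = -74256 + 28533 = -45723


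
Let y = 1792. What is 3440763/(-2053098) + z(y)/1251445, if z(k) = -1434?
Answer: -478763310563/285482136290 ≈ -1.6770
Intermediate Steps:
3440763/(-2053098) + z(y)/1251445 = 3440763/(-2053098) - 1434/1251445 = 3440763*(-1/2053098) - 1434*1/1251445 = -382307/228122 - 1434/1251445 = -478763310563/285482136290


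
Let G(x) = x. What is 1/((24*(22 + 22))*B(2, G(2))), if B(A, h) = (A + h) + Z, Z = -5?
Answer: -1/1056 ≈ -0.00094697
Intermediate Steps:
B(A, h) = -5 + A + h (B(A, h) = (A + h) - 5 = -5 + A + h)
1/((24*(22 + 22))*B(2, G(2))) = 1/((24*(22 + 22))*(-5 + 2 + 2)) = 1/((24*44)*(-1)) = 1/(1056*(-1)) = 1/(-1056) = -1/1056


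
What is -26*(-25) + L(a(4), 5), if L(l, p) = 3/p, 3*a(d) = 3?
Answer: 3253/5 ≈ 650.60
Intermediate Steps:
a(d) = 1 (a(d) = (1/3)*3 = 1)
-26*(-25) + L(a(4), 5) = -26*(-25) + 3/5 = 650 + 3*(1/5) = 650 + 3/5 = 3253/5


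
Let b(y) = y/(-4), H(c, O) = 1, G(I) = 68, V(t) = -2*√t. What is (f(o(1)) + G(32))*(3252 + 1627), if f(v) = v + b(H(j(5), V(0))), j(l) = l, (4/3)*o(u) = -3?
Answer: 639149/2 ≈ 3.1957e+5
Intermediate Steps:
o(u) = -9/4 (o(u) = (¾)*(-3) = -9/4)
b(y) = -y/4 (b(y) = y*(-¼) = -y/4)
f(v) = -¼ + v (f(v) = v - ¼*1 = v - ¼ = -¼ + v)
(f(o(1)) + G(32))*(3252 + 1627) = ((-¼ - 9/4) + 68)*(3252 + 1627) = (-5/2 + 68)*4879 = (131/2)*4879 = 639149/2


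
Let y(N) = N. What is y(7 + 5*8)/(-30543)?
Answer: -47/30543 ≈ -0.0015388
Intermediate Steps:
y(7 + 5*8)/(-30543) = (7 + 5*8)/(-30543) = (7 + 40)*(-1/30543) = 47*(-1/30543) = -47/30543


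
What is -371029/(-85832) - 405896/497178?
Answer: 74814295345/21336891048 ≈ 3.5063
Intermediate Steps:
-371029/(-85832) - 405896/497178 = -371029*(-1/85832) - 405896*1/497178 = 371029/85832 - 202948/248589 = 74814295345/21336891048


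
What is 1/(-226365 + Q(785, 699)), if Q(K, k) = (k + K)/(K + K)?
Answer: -785/177695783 ≈ -4.4177e-6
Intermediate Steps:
Q(K, k) = (K + k)/(2*K) (Q(K, k) = (K + k)/((2*K)) = (K + k)*(1/(2*K)) = (K + k)/(2*K))
1/(-226365 + Q(785, 699)) = 1/(-226365 + (1/2)*(785 + 699)/785) = 1/(-226365 + (1/2)*(1/785)*1484) = 1/(-226365 + 742/785) = 1/(-177695783/785) = -785/177695783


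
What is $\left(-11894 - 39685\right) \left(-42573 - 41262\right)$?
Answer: $4324125465$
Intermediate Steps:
$\left(-11894 - 39685\right) \left(-42573 - 41262\right) = \left(-51579\right) \left(-83835\right) = 4324125465$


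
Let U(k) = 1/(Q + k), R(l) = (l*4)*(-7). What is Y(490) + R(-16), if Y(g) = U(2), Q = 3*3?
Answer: 4929/11 ≈ 448.09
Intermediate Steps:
Q = 9
R(l) = -28*l (R(l) = (4*l)*(-7) = -28*l)
U(k) = 1/(9 + k)
Y(g) = 1/11 (Y(g) = 1/(9 + 2) = 1/11)
Y(490) + R(-16) = 1/11 - 28*(-16) = 1/11 + 448 = 4929/11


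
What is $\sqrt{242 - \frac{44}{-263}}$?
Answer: $\frac{\sqrt{16750470}}{263} \approx 15.562$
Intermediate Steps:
$\sqrt{242 - \frac{44}{-263}} = \sqrt{242 - - \frac{44}{263}} = \sqrt{242 + \frac{44}{263}} = \sqrt{\frac{63690}{263}} = \frac{\sqrt{16750470}}{263}$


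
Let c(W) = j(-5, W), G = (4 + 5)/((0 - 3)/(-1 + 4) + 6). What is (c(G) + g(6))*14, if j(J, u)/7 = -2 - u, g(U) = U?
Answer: -1442/5 ≈ -288.40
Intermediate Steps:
j(J, u) = -14 - 7*u (j(J, u) = 7*(-2 - u) = -14 - 7*u)
G = 9/5 (G = 9/(-3/3 + 6) = 9/(-3*⅓ + 6) = 9/(-1 + 6) = 9/5 ≈ 1.8000)
c(W) = -14 - 7*W
(c(G) + g(6))*14 = ((-14 - 7*9/5) + 6)*14 = ((-14 - 63/5) + 6)*14 = (-133/5 + 6)*14 = -103/5*14 = -1442/5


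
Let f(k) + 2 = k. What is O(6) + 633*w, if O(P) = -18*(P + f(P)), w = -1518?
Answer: -961074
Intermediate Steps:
f(k) = -2 + k
O(P) = 36 - 36*P (O(P) = -18*(P + (-2 + P)) = -18*(-2 + 2*P) = 36 - 36*P)
O(6) + 633*w = (36 - 36*6) + 633*(-1518) = (36 - 216) - 960894 = -180 - 960894 = -961074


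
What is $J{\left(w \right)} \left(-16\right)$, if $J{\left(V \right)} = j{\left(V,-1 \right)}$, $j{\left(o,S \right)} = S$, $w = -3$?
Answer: $16$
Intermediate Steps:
$J{\left(V \right)} = -1$
$J{\left(w \right)} \left(-16\right) = \left(-1\right) \left(-16\right) = 16$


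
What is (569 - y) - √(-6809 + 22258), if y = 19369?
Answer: -18800 - √15449 ≈ -18924.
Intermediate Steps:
(569 - y) - √(-6809 + 22258) = (569 - 1*19369) - √(-6809 + 22258) = (569 - 19369) - √15449 = -18800 - √15449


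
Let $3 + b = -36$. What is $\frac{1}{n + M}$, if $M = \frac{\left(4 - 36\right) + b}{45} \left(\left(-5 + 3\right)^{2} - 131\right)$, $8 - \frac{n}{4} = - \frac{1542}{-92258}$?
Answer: $\frac{2075805}{482232173} \approx 0.0043046$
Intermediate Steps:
$b = -39$ ($b = -3 - 36 = -39$)
$n = \frac{1473044}{46129}$ ($n = 32 - 4 \left(- \frac{1542}{-92258}\right) = 32 - 4 \left(\left(-1542\right) \left(- \frac{1}{92258}\right)\right) = 32 - \frac{3084}{46129} = \frac{1473044}{46129} \approx 31.933$)
$M = \frac{9017}{45}$ ($M = \frac{\left(4 - 36\right) - 39}{45} \left(\left(-5 + 3\right)^{2} - 131\right) = \left(-32 - 39\right) \frac{1}{45} \left(\left(-2\right)^{2} - 131\right) = \left(-71\right) \frac{1}{45} \left(4 - 131\right) = \left(- \frac{71}{45}\right) \left(-127\right) = \frac{9017}{45} \approx 200.38$)
$\frac{1}{n + M} = \frac{1}{\frac{1473044}{46129} + \frac{9017}{45}} = \frac{1}{\frac{482232173}{2075805}} = \frac{2075805}{482232173}$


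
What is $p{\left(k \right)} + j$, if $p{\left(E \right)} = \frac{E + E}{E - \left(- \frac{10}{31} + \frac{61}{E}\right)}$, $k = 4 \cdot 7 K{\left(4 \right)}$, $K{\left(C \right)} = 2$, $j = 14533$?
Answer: $\frac{1393691137}{95885} \approx 14535.0$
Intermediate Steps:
$k = 56$ ($k = 4 \cdot 7 \cdot 2 = 28 \cdot 2 = 56$)
$p{\left(E \right)} = \frac{2 E}{\frac{10}{31} + E - \frac{61}{E}}$ ($p{\left(E \right)} = \frac{2 E}{E - \left(- \frac{10}{31} + \frac{61}{E}\right)} = \frac{2 E}{E + \left(\frac{10}{31} - \frac{61}{E}\right)} = \frac{2 E}{\frac{10}{31} + E - \frac{61}{E}}$)
$p{\left(k \right)} + j = \frac{62 \cdot 56^{2}}{-1891 + 10 \cdot 56 + 31 \cdot 56^{2}} + 14533 = 62 \cdot 3136 \frac{1}{-1891 + 560 + 31 \cdot 3136} + 14533 = 62 \cdot 3136 \frac{1}{-1891 + 560 + 97216} + 14533 = 62 \cdot 3136 \cdot \frac{1}{95885} + 14533 = \frac{194432}{95885} + 14533 = \frac{1393691137}{95885}$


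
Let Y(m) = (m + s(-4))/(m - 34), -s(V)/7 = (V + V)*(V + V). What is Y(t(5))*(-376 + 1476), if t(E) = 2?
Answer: 61325/4 ≈ 15331.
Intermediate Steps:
s(V) = -28*V**2 (s(V) = -7*(V + V)*(V + V) = -7*2*V*2*V = -28*V**2)
Y(m) = (-448 + m)/(-34 + m) (Y(m) = (m - 28*(-4)**2)/(m - 34) = (m - 28*16)/(-34 + m) = (m - 448)/(-34 + m) = (-448 + m)/(-34 + m))
Y(t(5))*(-376 + 1476) = ((-448 + 2)/(-34 + 2))*(-376 + 1476) = (-446/(-32))*1100 = -1/32*(-446)*1100 = (223/16)*1100 = 61325/4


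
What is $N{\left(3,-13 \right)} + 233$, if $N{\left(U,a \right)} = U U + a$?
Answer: $229$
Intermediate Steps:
$N{\left(U,a \right)} = a + U^{2}$ ($N{\left(U,a \right)} = U^{2} + a = a + U^{2}$)
$N{\left(3,-13 \right)} + 233 = \left(-13 + 3^{2}\right) + 233 = \left(-13 + 9\right) + 233 = -4 + 233 = 229$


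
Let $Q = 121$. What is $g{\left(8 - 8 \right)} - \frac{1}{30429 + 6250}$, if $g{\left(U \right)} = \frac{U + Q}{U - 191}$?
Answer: $- \frac{4438350}{7005689} \approx -0.63354$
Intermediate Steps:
$g{\left(U \right)} = \frac{121 + U}{-191 + U}$ ($g{\left(U \right)} = \frac{U + 121}{U - 191} = \frac{121 + U}{-191 + U}$)
$g{\left(8 - 8 \right)} - \frac{1}{30429 + 6250} = \frac{121 + \left(8 - 8\right)}{-191 + \left(8 - 8\right)} - \frac{1}{30429 + 6250} = \frac{121 + \left(8 - 8\right)}{-191 + \left(8 - 8\right)} - \frac{1}{36679} = \frac{121 + 0}{-191 + 0} - \frac{1}{36679} = \frac{1}{-191} \cdot 121 - \frac{1}{36679} = \left(- \frac{1}{191}\right) 121 - \frac{1}{36679} = - \frac{121}{191} - \frac{1}{36679} = - \frac{4438350}{7005689}$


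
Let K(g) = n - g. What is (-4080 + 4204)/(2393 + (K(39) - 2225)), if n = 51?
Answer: 31/45 ≈ 0.68889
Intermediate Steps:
K(g) = 51 - g
(-4080 + 4204)/(2393 + (K(39) - 2225)) = (-4080 + 4204)/(2393 + ((51 - 1*39) - 2225)) = 124/(2393 + ((51 - 39) - 2225)) = 124/(2393 + (12 - 2225)) = 124/(2393 - 2213) = 124/180 = 124*(1/180) = 31/45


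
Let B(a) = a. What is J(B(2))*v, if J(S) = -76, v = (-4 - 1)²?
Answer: -1900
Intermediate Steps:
v = 25 (v = (-5)² = 25)
J(B(2))*v = -76*25 = -1900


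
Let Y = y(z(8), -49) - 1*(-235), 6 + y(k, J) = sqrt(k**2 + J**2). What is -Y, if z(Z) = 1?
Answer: -229 - sqrt(2402) ≈ -278.01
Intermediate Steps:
y(k, J) = -6 + sqrt(J**2 + k**2) (y(k, J) = -6 + sqrt(k**2 + J**2) = -6 + sqrt(J**2 + k**2))
Y = 229 + sqrt(2402) (Y = (-6 + sqrt((-49)**2 + 1**2)) - 1*(-235) = (-6 + sqrt(2401 + 1)) + 235 = (-6 + sqrt(2402)) + 235 = 229 + sqrt(2402) ≈ 278.01)
-Y = -(229 + sqrt(2402)) = -229 - sqrt(2402)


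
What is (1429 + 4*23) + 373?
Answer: 1894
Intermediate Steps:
(1429 + 4*23) + 373 = (1429 + 92) + 373 = 1521 + 373 = 1894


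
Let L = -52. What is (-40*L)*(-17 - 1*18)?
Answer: -72800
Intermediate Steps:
(-40*L)*(-17 - 1*18) = (-40*(-52))*(-17 - 1*18) = 2080*(-17 - 18) = 2080*(-35) = -72800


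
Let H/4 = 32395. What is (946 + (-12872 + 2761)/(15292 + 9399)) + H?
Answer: 3222807355/24691 ≈ 1.3053e+5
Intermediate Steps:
H = 129580 (H = 4*32395 = 129580)
(946 + (-12872 + 2761)/(15292 + 9399)) + H = (946 + (-12872 + 2761)/(15292 + 9399)) + 129580 = (946 - 10111/24691) + 129580 = 23347575/24691 + 129580 = 3222807355/24691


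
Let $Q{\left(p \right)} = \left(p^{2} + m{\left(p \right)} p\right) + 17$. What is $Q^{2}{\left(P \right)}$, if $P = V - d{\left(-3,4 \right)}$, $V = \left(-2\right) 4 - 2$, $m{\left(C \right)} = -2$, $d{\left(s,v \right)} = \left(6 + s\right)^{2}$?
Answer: $173056$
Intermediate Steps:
$V = -10$ ($V = -8 - 2 = -10$)
$P = -19$ ($P = -10 - \left(6 - 3\right)^{2} = -10 - 3^{2} = -10 - 9 = -19$)
$Q{\left(p \right)} = 17 + p^{2} - 2 p$ ($Q{\left(p \right)} = \left(p^{2} - 2 p\right) + 17 = 17 + p^{2} - 2 p$)
$Q^{2}{\left(P \right)} = \left(17 + \left(-19\right)^{2} - -38\right)^{2} = \left(17 + 361 + 38\right)^{2} = 416^{2} = 173056$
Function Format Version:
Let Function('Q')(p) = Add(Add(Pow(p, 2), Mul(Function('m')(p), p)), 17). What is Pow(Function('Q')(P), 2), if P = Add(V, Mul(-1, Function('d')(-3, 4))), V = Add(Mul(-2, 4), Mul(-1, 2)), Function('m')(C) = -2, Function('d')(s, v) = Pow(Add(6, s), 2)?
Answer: 173056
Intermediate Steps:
V = -10 (V = Add(-8, -2) = -10)
P = -19 (P = Add(-10, Mul(-1, Pow(Add(6, -3), 2))) = Add(-10, Mul(-1, Pow(3, 2))) = Add(-10, Mul(-1, 9)) = Add(-10, -9) = -19)
Function('Q')(p) = Add(17, Pow(p, 2), Mul(-2, p)) (Function('Q')(p) = Add(Add(Pow(p, 2), Mul(-2, p)), 17) = Add(17, Pow(p, 2), Mul(-2, p)))
Pow(Function('Q')(P), 2) = Pow(Add(17, Pow(-19, 2), Mul(-2, -19)), 2) = Pow(Add(17, 361, 38), 2) = Pow(416, 2) = 173056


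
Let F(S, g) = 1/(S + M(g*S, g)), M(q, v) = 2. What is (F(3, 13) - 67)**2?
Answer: 111556/25 ≈ 4462.2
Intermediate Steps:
F(S, g) = 1/(2 + S) (F(S, g) = 1/(S + 2) = 1/(2 + S))
(F(3, 13) - 67)**2 = (1/(2 + 3) - 67)**2 = (1/5 - 67)**2 = (-334/5)**2 = 111556/25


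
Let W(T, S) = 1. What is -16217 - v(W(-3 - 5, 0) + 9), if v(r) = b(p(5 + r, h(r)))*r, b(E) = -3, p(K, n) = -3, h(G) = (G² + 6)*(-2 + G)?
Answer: -16187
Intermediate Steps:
h(G) = (-2 + G)*(6 + G²) (h(G) = (6 + G²)*(-2 + G) = (-2 + G)*(6 + G²))
v(r) = -3*r
-16217 - v(W(-3 - 5, 0) + 9) = -16217 - (-3)*(1 + 9) = -16217 - (-3)*10 = -16217 - 1*(-30) = -16217 + 30 = -16187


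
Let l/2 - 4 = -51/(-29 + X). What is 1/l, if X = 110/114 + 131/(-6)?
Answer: 1895/19036 ≈ 0.099548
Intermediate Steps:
X = -793/38 (X = 110*(1/114) + 131*(-1/6) = 55/57 - 131/6 = -793/38 ≈ -20.868)
l = 19036/1895 (l = 8 + 2*(-51/(-29 - 793/38)) = 8 + 2*(-51/(-1895/38)) = 8 + 2*(-51*(-38/1895)) = 8 + 2*(1938/1895) = 8 + 3876/1895 = 19036/1895 ≈ 10.045)
1/l = 1/(19036/1895) = 1895/19036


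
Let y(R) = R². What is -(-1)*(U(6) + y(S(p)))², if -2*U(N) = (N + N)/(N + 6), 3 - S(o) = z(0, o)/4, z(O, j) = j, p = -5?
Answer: 78961/256 ≈ 308.44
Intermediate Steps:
S(o) = 3 - o/4
U(N) = -N/(6 + N) (U(N) = -(N + N)/(2*(N + 6)) = -2*N/(2*(6 + N)) = -N/(6 + N))
-(-1)*(U(6) + y(S(p)))² = -(-1)*(-1*6/(6 + 6) + (3 - ¼*(-5))²)² = -(-1)*(-1*6/12 + (3 + 5/4)²)² = -(-1)*(-1*6*1/12 + (17/4)²)² = -(-1)*(-½ + 289/16)² = -(-1)*(281/16)² = -(-1)*78961/256 = -1*(-78961/256) = 78961/256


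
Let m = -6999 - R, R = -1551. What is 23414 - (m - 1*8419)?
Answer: 37281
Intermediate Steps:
m = -5448 (m = -6999 - 1*(-1551) = -6999 + 1551 = -5448)
23414 - (m - 1*8419) = 23414 - (-5448 - 1*8419) = 23414 - (-5448 - 8419) = 23414 - 1*(-13867) = 23414 + 13867 = 37281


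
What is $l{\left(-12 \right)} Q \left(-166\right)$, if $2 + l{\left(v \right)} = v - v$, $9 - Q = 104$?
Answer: $-31540$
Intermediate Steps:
$Q = -95$ ($Q = 9 - 104 = -95$)
$l{\left(v \right)} = -2$ ($l{\left(v \right)} = -2 + \left(v - v\right) = -2 + 0 = -2$)
$l{\left(-12 \right)} Q \left(-166\right) = \left(-2\right) \left(-95\right) \left(-166\right) = 190 \left(-166\right) = -31540$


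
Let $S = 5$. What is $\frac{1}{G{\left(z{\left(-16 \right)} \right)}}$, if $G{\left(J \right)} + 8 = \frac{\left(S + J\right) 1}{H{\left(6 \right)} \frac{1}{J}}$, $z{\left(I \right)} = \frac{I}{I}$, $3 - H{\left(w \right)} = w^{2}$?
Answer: $- \frac{11}{90} \approx -0.12222$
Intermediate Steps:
$H{\left(w \right)} = 3 - w^{2}$
$z{\left(I \right)} = 1$
$G{\left(J \right)} = -8 - \frac{J \left(5 + J\right)}{33}$ ($G{\left(J \right)} = -8 + \frac{\left(5 + J\right) 1}{\left(3 - 6^{2}\right) \frac{1}{J}} = -8 + \frac{5 + J}{\left(3 - 36\right) \frac{1}{J}} = -8 + \frac{5 + J}{\left(-33\right) \frac{1}{J}} = -8 + \left(5 + J\right) \left(- \frac{J}{33}\right) = -8 - \frac{J \left(5 + J\right)}{33}$)
$\frac{1}{G{\left(z{\left(-16 \right)} \right)}} = \frac{1}{-8 - \frac{5}{33} - \frac{1^{2}}{33}} = \frac{1}{-8 - \frac{5}{33} - \frac{1}{33}} = \frac{1}{- \frac{90}{11}} = - \frac{11}{90}$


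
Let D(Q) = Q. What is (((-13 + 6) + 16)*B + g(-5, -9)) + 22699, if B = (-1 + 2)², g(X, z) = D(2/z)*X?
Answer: 204382/9 ≈ 22709.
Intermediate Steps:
g(X, z) = 2*X/z (g(X, z) = (2/z)*X = 2*X/z)
B = 1 (B = 1² = 1)
(((-13 + 6) + 16)*B + g(-5, -9)) + 22699 = (((-13 + 6) + 16)*1 + 2*(-5)/(-9)) + 22699 = ((-7 + 16)*1 + 2*(-5)*(-⅑)) + 22699 = (9*1 + 10/9) + 22699 = (9 + 10/9) + 22699 = 91/9 + 22699 = 204382/9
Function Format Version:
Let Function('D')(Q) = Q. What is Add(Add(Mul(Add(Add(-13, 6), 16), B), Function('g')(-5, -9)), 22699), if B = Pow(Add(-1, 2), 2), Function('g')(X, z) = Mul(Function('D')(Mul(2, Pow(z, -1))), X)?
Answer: Rational(204382, 9) ≈ 22709.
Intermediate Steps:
Function('g')(X, z) = Mul(2, X, Pow(z, -1)) (Function('g')(X, z) = Mul(Mul(2, Pow(z, -1)), X) = Mul(2, X, Pow(z, -1)))
B = 1 (B = Pow(1, 2) = 1)
Add(Add(Mul(Add(Add(-13, 6), 16), B), Function('g')(-5, -9)), 22699) = Add(Add(Mul(Add(Add(-13, 6), 16), 1), Mul(2, -5, Pow(-9, -1))), 22699) = Add(Add(Mul(Add(-7, 16), 1), Mul(2, -5, Rational(-1, 9))), 22699) = Add(Add(Mul(9, 1), Rational(10, 9)), 22699) = Add(Add(9, Rational(10, 9)), 22699) = Add(Rational(91, 9), 22699) = Rational(204382, 9)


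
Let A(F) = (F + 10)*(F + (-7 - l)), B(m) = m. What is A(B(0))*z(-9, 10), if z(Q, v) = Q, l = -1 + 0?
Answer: 540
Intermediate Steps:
l = -1
A(F) = (-6 + F)*(10 + F) (A(F) = (F + 10)*(F + (-7 - 1*(-1))) = (10 + F)*(F + (-7 + 1)) = (10 + F)*(F - 6) = (10 + F)*(-6 + F) = (-6 + F)*(10 + F))
A(B(0))*z(-9, 10) = (-60 + 0**2 + 4*0)*(-9) = (-60 + 0 + 0)*(-9) = -60*(-9) = 540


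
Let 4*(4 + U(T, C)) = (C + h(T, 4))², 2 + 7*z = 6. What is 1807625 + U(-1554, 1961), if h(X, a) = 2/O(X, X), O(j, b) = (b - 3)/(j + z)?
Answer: 1316628818547253/475152804 ≈ 2.7710e+6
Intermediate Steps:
z = 4/7 (z = -2/7 + (⅐)*6 = -2/7 + 6/7 = 4/7 ≈ 0.57143)
O(j, b) = (-3 + b)/(4/7 + j) (O(j, b) = (b - 3)/(j + 4/7) = (-3 + b)/(4/7 + j))
h(X, a) = 2*(4 + 7*X)/(7*(-3 + X)) (h(X, a) = 2/((7*(-3 + X)/(4 + 7*X))) = 2*((4 + 7*X)/(7*(-3 + X))) = 2*(4 + 7*X)/(7*(-3 + X)))
U(T, C) = -4 + (C + 2*(4 + 7*T)/(7*(-3 + T)))²/4
1807625 + U(-1554, 1961) = 1807625 + (-4 + (8 - 21*1961 + 14*(-1554) + 7*1961*(-1554))²/(196*(-3 - 1554)²)) = 1807625 + (-4 + (1/196)*(8 - 41181 - 21756 - 21331758)²/(-1557)²) = 1807625 + (-4 + (1/196)*(1/2424249)*(-21394687)²) = 1807625 + (-4 + (1/196)*(1/2424249)*457732631827969) = 1807625 + (-4 + 457732631827969/475152804) = 1807625 + 457730731216753/475152804 = 1316628818547253/475152804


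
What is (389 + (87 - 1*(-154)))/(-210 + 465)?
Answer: 42/17 ≈ 2.4706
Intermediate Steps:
(389 + (87 - 1*(-154)))/(-210 + 465) = (389 + (87 + 154))/255 = (389 + 241)*(1/255) = 630*(1/255) = 42/17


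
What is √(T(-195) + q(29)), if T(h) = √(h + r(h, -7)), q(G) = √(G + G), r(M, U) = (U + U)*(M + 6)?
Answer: √(√58 + √2451) ≈ 7.5580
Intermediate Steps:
r(M, U) = 2*U*(6 + M) (r(M, U) = (2*U)*(6 + M) = 2*U*(6 + M))
q(G) = √2*√G (q(G) = √(2*G) = √2*√G)
T(h) = √(-84 - 13*h) (T(h) = √(h + 2*(-7)*(6 + h)) = √(h + (-84 - 14*h)) = √(-84 - 13*h))
√(T(-195) + q(29)) = √(√(-84 - 13*(-195)) + √2*√29) = √(√(-84 + 2535) + √58) = √(√2451 + √58) = √(√58 + √2451)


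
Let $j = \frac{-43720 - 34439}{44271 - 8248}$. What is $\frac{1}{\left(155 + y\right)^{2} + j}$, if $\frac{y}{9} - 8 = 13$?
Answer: $\frac{36023}{4262739569} \approx 8.4507 \cdot 10^{-6}$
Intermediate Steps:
$y = 189$ ($y = 72 + 9 \cdot 13 = 72 + 117 = 189$)
$j = - \frac{78159}{36023} \approx -2.1697$
$\frac{1}{\left(155 + y\right)^{2} + j} = \frac{1}{\left(155 + 189\right)^{2} - \frac{78159}{36023}} = \frac{1}{344^{2} - \frac{78159}{36023}} = \frac{1}{118336 - \frac{78159}{36023}} = \frac{1}{\frac{4262739569}{36023}} = \frac{36023}{4262739569}$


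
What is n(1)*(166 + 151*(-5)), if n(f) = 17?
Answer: -10013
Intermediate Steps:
n(1)*(166 + 151*(-5)) = 17*(166 + 151*(-5)) = 17*(166 - 755) = 17*(-589) = -10013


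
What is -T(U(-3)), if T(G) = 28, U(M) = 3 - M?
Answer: -28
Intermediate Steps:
-T(U(-3)) = -1*28 = -28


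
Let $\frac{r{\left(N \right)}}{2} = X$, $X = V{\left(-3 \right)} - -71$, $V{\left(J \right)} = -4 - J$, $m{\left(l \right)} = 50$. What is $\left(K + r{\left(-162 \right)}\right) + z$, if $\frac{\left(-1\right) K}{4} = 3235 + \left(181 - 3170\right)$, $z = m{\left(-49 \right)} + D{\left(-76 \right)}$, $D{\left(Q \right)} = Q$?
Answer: $-870$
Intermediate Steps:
$z = -26$ ($z = 50 - 76 = -26$)
$X = 70$ ($X = \left(-4 - -3\right) - -71 = \left(-4 + 3\right) + 71 = -1 + 71 = 70$)
$r{\left(N \right)} = 140$ ($r{\left(N \right)} = 2 \cdot 70 = 140$)
$K = -984$ ($K = - 4 \left(3235 + \left(181 - 3170\right)\right) = - 4 \left(3235 - 2989\right) = \left(-4\right) 246 = -984$)
$\left(K + r{\left(-162 \right)}\right) + z = \left(-984 + 140\right) - 26 = -844 - 26 = -870$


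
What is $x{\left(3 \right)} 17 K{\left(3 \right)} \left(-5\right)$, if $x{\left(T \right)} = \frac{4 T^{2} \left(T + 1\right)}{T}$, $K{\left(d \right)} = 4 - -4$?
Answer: $-32640$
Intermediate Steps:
$K{\left(d \right)} = 8$ ($K{\left(d \right)} = 4 + 4 = 8$)
$x{\left(T \right)} = 4 T \left(1 + T\right)$ ($x{\left(T \right)} = \frac{4 T^{2} \left(1 + T\right)}{T} = 4 T \left(1 + T\right)$)
$x{\left(3 \right)} 17 K{\left(3 \right)} \left(-5\right) = 4 \cdot 3 \left(1 + 3\right) 17 \cdot 8 \left(-5\right) = 4 \cdot 3 \cdot 4 \cdot 17 \left(-40\right) = 48 \cdot 17 \left(-40\right) = 816 \left(-40\right) = -32640$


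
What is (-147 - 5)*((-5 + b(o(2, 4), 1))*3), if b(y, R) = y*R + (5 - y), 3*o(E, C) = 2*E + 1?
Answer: 0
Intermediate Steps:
o(E, C) = ⅓ + 2*E/3 (o(E, C) = (2*E + 1)/3 = (1 + 2*E)/3 = ⅓ + 2*E/3)
b(y, R) = 5 - y + R*y (b(y, R) = R*y + (5 - y) = 5 - y + R*y)
(-147 - 5)*((-5 + b(o(2, 4), 1))*3) = (-147 - 5)*((-5 + (5 - (⅓ + (⅔)*2) + 1*(⅓ + (⅔)*2)))*3) = -152*(-5 + (5 - (⅓ + 4/3) + 1*(⅓ + 4/3)))*3 = -152*(-5 + (5 - 1*5/3 + 1*(5/3)))*3 = -152*(-5 + (5 - 5/3 + 5/3))*3 = -152*(-5 + 5)*3 = -0*3 = -152*0 = 0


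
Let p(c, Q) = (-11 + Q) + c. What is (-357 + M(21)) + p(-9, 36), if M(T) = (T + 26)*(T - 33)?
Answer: -905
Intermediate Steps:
p(c, Q) = -11 + Q + c
M(T) = (-33 + T)*(26 + T) (M(T) = (26 + T)*(-33 + T) = (-33 + T)*(26 + T))
(-357 + M(21)) + p(-9, 36) = (-357 + (-858 + 21² - 7*21)) + (-11 + 36 - 9) = (-357 + (-858 + 441 - 147)) + 16 = (-357 - 564) + 16 = -921 + 16 = -905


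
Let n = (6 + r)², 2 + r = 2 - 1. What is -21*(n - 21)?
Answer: -84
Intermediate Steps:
r = -1 (r = -2 + (2 - 1) = -2 + 1 = -1)
n = 25 (n = (6 - 1)² = 5² = 25)
-21*(n - 21) = -21*(25 - 21) = -21*4 = -84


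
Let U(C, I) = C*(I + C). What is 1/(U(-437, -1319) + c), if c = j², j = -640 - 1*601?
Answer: 1/2307453 ≈ 4.3338e-7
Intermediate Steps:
j = -1241 (j = -640 - 601 = -1241)
c = 1540081 (c = (-1241)² = 1540081)
U(C, I) = C*(C + I)
1/(U(-437, -1319) + c) = 1/(-437*(-437 - 1319) + 1540081) = 1/(-437*(-1756) + 1540081) = 1/(767372 + 1540081) = 1/2307453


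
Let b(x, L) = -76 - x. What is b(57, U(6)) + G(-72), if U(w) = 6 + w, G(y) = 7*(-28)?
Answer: -329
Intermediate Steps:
G(y) = -196
b(57, U(6)) + G(-72) = (-76 - 1*57) - 196 = (-76 - 57) - 196 = -133 - 196 = -329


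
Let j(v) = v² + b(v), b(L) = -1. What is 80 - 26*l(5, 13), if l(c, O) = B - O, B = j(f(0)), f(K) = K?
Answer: 444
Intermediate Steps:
j(v) = -1 + v² (j(v) = v² - 1 = -1 + v²)
B = -1 (B = -1 + 0² = -1 + 0 = -1)
l(c, O) = -1 - O
80 - 26*l(5, 13) = 80 - 26*(-1 - 1*13) = 80 - 26*(-1 - 13) = 80 - 26*(-14) = 80 + 364 = 444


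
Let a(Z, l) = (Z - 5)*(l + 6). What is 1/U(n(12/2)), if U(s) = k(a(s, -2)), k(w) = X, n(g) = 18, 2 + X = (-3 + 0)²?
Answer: ⅐ ≈ 0.14286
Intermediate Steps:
X = 7 (X = -2 + (-3 + 0)² = -2 + (-3)² = -2 + 9 = 7)
a(Z, l) = (-5 + Z)*(6 + l)
k(w) = 7
U(s) = 7
1/U(n(12/2)) = 1/7 = ⅐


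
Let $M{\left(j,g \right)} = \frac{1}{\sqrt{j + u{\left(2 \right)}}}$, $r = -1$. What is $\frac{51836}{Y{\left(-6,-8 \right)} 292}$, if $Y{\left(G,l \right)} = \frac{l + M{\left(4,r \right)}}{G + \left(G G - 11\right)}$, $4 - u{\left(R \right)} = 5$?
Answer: $- \frac{5909304}{13943} - \frac{246221 \sqrt{3}}{13943} \approx -454.41$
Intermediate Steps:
$u{\left(R \right)} = -1$ ($u{\left(R \right)} = 4 - 5 = -1$)
$M{\left(j,g \right)} = \frac{1}{\sqrt{-1 + j}}$ ($M{\left(j,g \right)} = \frac{1}{\sqrt{j - 1}} = \frac{1}{\sqrt{-1 + j}}$)
$Y{\left(G,l \right)} = \frac{l + \frac{\sqrt{3}}{3}}{-11 + G + G^{2}}$ ($Y{\left(G,l \right)} = \frac{l + \frac{1}{\sqrt{-1 + 4}}}{G + \left(G G - 11\right)} = \frac{l + \frac{1}{\sqrt{3}}}{G + \left(G^{2} - 11\right)} = \frac{l + \frac{\sqrt{3}}{3}}{G + \left(-11 + G^{2}\right)} = \frac{l + \frac{\sqrt{3}}{3}}{-11 + G + G^{2}}$)
$\frac{51836}{Y{\left(-6,-8 \right)} 292} = \frac{51836}{\frac{-8 + \frac{\sqrt{3}}{3}}{-11 - 6 + \left(-6\right)^{2}} \cdot 292} = \frac{51836}{\frac{-8 + \frac{\sqrt{3}}{3}}{-11 - 6 + 36} \cdot 292} = \frac{51836}{\frac{-8 + \frac{\sqrt{3}}{3}}{19} \cdot 292} = \frac{51836}{\left(- \frac{8}{19} + \frac{\sqrt{3}}{57}\right) 292} = \frac{51836}{- \frac{2336}{19} + \frac{292 \sqrt{3}}{57}}$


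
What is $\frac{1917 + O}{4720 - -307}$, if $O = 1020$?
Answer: $\frac{267}{457} \approx 0.58424$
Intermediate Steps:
$\frac{1917 + O}{4720 - -307} = \frac{1917 + 1020}{4720 - -307} = \frac{2937}{4720 + \left(-560 + 867\right)} = \frac{2937}{4720 + 307} = \frac{2937}{5027} = 2937 \cdot \frac{1}{5027} = \frac{267}{457}$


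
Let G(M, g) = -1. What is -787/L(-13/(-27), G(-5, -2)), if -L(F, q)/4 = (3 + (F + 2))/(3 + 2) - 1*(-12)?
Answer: 106245/7072 ≈ 15.023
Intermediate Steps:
L(F, q) = -52 - 4*F/5 (L(F, q) = -4*((3 + (F + 2))/(3 + 2) - 1*(-12)) = -4*((3 + (2 + F))/5 + 12) = -4*((5 + F)*(1/5) + 12) = -4*((1 + F/5) + 12) = -4*(13 + F/5) = -52 - 4*F/5)
-787/L(-13/(-27), G(-5, -2)) = -787/(-52 - (-52)/(5*(-27))) = -787/(-52 - (-52)*(-1)/(5*27)) = -787/(-52 - 4/5*13/27) = -787/(-52 - 52/135) = -787/(-7072/135) = -787*(-135/7072) = 106245/7072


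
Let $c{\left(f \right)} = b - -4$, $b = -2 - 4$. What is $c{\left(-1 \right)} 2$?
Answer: $-4$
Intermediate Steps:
$b = -6$ ($b = -2 - 4 = -6$)
$c{\left(f \right)} = -2$ ($c{\left(f \right)} = -6 - -4 = -6 + 4 = -2$)
$c{\left(-1 \right)} 2 = \left(-2\right) 2 = -4$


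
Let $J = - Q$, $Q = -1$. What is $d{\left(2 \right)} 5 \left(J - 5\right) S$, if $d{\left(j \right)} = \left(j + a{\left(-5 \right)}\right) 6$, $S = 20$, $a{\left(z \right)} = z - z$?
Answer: $-4800$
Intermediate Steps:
$a{\left(z \right)} = 0$
$J = 1$ ($J = \left(-1\right) \left(-1\right) = 1$)
$d{\left(j \right)} = 6 j$ ($d{\left(j \right)} = \left(j + 0\right) 6 = j 6 = 6 j$)
$d{\left(2 \right)} 5 \left(J - 5\right) S = 6 \cdot 2 \cdot 5 \left(1 - 5\right) 20 = 12 \cdot 5 \left(-4\right) 20 = 12 \left(-20\right) 20 = \left(-240\right) 20 = -4800$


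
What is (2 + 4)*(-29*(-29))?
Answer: 5046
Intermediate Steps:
(2 + 4)*(-29*(-29)) = 6*841 = 5046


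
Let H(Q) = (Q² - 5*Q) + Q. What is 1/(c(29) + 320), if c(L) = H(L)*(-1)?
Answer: -1/405 ≈ -0.0024691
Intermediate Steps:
H(Q) = Q² - 4*Q
c(L) = -L*(-4 + L) (c(L) = (L*(-4 + L))*(-1) = -L*(-4 + L))
1/(c(29) + 320) = 1/(29*(4 - 1*29) + 320) = 1/(29*(4 - 29) + 320) = 1/(29*(-25) + 320) = 1/(-725 + 320) = 1/(-405) = -1/405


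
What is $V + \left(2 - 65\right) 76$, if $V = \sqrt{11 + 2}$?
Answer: $-4788 + \sqrt{13} \approx -4784.4$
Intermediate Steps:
$V = \sqrt{13} \approx 3.6056$
$V + \left(2 - 65\right) 76 = \sqrt{13} + \left(2 - 65\right) 76 = \sqrt{13} - 4788 = -4788 + \sqrt{13}$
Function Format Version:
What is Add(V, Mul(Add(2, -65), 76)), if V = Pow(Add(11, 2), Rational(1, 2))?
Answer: Add(-4788, Pow(13, Rational(1, 2))) ≈ -4784.4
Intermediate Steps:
V = Pow(13, Rational(1, 2)) ≈ 3.6056
Add(V, Mul(Add(2, -65), 76)) = Add(Pow(13, Rational(1, 2)), Mul(Add(2, -65), 76)) = Add(Pow(13, Rational(1, 2)), Mul(-63, 76)) = Add(Pow(13, Rational(1, 2)), -4788) = Add(-4788, Pow(13, Rational(1, 2)))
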